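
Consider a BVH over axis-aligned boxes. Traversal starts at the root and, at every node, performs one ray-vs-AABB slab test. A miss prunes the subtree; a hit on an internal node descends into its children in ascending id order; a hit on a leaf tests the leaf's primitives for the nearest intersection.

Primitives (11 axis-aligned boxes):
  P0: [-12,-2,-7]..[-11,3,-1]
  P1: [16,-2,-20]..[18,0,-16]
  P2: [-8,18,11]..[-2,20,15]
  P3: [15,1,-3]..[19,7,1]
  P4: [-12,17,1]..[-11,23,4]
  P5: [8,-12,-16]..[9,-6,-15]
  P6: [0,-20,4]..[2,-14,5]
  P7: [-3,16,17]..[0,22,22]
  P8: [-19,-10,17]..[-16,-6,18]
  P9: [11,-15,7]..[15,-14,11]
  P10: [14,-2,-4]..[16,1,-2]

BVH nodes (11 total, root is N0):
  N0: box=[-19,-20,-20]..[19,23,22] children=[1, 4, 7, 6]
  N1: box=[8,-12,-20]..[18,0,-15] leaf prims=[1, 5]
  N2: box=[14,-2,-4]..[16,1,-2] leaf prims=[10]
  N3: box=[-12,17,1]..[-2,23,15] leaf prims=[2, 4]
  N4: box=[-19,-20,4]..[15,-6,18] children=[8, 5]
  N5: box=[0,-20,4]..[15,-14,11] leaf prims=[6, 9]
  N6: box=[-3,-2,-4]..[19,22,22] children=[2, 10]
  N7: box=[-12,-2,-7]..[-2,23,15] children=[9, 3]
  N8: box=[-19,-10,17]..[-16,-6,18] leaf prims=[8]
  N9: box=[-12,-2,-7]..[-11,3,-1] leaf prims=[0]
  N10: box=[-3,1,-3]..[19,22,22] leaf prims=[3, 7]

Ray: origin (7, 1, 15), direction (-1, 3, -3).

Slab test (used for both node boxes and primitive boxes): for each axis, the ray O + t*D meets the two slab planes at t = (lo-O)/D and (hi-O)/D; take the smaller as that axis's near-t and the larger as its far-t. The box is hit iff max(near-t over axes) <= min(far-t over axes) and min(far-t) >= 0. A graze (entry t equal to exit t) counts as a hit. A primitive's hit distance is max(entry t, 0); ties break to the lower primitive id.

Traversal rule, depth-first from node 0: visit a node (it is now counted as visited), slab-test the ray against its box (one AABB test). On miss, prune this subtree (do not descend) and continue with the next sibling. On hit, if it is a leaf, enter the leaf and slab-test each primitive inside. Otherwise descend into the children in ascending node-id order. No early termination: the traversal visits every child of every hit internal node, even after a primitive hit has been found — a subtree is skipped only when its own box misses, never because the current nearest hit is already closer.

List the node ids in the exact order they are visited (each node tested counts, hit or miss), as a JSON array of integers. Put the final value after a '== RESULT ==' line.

Traverse from the root:
N0 x:[-12,26] y:[-7,22/3] z:[-7/3,35/3] -> hit [-7/3,22/3], descend [1, 4, 6, 7]
  N1 x:[-11,-1] y:[-13/3,-1/3] z:[10,35/3] -> miss, prune
  N4 x:[-8,26] y:[-7,-7/3] z:[-1,11/3] -> miss, prune
  N6 x:[-12,10] y:[-1,7] z:[-7/3,19/3] -> hit [-1,19/3], descend [2, 10]
    N2 x:[-9,-7] y:[-1,0] z:[17/3,19/3] -> miss, prune
    N10 x:[-12,10] y:[0,7] z:[-7/3,6] -> hit [0,6] leaf, test {P3(miss), P7(miss)}
  N7 x:[9,19] y:[-1,22/3] z:[0,22/3] -> miss, prune

order=[0, 1, 4, 6, 2, 10, 7]  |boxes|=7  |leaves|=1  hit=miss

== RESULT ==
[0, 1, 4, 6, 2, 10, 7]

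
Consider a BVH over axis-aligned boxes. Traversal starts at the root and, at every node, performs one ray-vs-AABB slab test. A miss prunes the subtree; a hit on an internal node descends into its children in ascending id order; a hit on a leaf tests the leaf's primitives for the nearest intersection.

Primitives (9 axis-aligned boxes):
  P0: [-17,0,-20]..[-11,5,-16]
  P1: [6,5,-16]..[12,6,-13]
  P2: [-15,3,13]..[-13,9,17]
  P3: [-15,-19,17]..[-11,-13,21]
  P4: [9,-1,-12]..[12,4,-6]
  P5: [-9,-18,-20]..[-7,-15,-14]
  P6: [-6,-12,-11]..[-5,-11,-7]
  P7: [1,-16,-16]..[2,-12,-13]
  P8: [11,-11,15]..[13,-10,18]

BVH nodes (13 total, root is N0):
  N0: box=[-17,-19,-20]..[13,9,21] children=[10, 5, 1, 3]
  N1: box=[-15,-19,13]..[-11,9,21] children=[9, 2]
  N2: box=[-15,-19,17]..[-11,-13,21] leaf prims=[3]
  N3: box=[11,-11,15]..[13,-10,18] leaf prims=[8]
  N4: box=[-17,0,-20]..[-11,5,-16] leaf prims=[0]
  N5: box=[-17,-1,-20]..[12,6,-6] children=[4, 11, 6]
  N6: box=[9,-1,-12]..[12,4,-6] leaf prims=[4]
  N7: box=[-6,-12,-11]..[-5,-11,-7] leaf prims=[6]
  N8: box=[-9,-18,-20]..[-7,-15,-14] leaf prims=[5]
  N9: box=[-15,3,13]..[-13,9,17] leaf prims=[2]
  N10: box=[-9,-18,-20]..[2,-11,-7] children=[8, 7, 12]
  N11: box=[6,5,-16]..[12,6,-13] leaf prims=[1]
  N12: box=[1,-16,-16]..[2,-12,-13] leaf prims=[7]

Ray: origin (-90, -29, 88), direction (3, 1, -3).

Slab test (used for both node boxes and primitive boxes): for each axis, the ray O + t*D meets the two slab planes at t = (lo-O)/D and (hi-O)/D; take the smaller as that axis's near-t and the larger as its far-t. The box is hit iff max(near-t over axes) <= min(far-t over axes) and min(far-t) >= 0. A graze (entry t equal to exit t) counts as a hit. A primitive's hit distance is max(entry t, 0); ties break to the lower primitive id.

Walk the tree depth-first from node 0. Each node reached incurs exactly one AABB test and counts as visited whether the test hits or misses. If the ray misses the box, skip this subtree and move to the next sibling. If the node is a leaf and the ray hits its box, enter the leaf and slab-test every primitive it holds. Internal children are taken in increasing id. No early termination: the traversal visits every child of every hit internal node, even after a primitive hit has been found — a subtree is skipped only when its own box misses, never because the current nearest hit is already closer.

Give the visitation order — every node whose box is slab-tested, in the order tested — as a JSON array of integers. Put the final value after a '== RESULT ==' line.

Walk:
N0 x:[73/3,103/3] y:[10,38] z:[67/3,36] -> hit [73/3,103/3], descend [1, 3, 5, 10]
  N1 x:[25,79/3] y:[10,38] z:[67/3,25] -> hit [25,25], descend [2, 9]
    N2 x:[25,79/3] y:[10,16] z:[67/3,71/3] -> miss, prune
    N9 x:[25,77/3] y:[32,38] z:[71/3,25] -> miss, prune
  N3 x:[101/3,103/3] y:[18,19] z:[70/3,73/3] -> miss, prune
  N5 x:[73/3,34] y:[28,35] z:[94/3,36] -> hit [94/3,34], descend [4, 6, 11]
    N4 x:[73/3,79/3] y:[29,34] z:[104/3,36] -> miss, prune
    N6 x:[33,34] y:[28,33] z:[94/3,100/3] -> hit [33,33] leaf, test {P4@t=33}
    N11 x:[32,34] y:[34,35] z:[101/3,104/3] -> hit [34,34] leaf, test {P1@t=34}
  N10 x:[27,92/3] y:[11,18] z:[95/3,36] -> miss, prune

order=[0, 1, 2, 9, 3, 5, 4, 6, 11, 10]  |boxes|=10  |leaves|=2  hit=P4

== RESULT ==
[0, 1, 2, 9, 3, 5, 4, 6, 11, 10]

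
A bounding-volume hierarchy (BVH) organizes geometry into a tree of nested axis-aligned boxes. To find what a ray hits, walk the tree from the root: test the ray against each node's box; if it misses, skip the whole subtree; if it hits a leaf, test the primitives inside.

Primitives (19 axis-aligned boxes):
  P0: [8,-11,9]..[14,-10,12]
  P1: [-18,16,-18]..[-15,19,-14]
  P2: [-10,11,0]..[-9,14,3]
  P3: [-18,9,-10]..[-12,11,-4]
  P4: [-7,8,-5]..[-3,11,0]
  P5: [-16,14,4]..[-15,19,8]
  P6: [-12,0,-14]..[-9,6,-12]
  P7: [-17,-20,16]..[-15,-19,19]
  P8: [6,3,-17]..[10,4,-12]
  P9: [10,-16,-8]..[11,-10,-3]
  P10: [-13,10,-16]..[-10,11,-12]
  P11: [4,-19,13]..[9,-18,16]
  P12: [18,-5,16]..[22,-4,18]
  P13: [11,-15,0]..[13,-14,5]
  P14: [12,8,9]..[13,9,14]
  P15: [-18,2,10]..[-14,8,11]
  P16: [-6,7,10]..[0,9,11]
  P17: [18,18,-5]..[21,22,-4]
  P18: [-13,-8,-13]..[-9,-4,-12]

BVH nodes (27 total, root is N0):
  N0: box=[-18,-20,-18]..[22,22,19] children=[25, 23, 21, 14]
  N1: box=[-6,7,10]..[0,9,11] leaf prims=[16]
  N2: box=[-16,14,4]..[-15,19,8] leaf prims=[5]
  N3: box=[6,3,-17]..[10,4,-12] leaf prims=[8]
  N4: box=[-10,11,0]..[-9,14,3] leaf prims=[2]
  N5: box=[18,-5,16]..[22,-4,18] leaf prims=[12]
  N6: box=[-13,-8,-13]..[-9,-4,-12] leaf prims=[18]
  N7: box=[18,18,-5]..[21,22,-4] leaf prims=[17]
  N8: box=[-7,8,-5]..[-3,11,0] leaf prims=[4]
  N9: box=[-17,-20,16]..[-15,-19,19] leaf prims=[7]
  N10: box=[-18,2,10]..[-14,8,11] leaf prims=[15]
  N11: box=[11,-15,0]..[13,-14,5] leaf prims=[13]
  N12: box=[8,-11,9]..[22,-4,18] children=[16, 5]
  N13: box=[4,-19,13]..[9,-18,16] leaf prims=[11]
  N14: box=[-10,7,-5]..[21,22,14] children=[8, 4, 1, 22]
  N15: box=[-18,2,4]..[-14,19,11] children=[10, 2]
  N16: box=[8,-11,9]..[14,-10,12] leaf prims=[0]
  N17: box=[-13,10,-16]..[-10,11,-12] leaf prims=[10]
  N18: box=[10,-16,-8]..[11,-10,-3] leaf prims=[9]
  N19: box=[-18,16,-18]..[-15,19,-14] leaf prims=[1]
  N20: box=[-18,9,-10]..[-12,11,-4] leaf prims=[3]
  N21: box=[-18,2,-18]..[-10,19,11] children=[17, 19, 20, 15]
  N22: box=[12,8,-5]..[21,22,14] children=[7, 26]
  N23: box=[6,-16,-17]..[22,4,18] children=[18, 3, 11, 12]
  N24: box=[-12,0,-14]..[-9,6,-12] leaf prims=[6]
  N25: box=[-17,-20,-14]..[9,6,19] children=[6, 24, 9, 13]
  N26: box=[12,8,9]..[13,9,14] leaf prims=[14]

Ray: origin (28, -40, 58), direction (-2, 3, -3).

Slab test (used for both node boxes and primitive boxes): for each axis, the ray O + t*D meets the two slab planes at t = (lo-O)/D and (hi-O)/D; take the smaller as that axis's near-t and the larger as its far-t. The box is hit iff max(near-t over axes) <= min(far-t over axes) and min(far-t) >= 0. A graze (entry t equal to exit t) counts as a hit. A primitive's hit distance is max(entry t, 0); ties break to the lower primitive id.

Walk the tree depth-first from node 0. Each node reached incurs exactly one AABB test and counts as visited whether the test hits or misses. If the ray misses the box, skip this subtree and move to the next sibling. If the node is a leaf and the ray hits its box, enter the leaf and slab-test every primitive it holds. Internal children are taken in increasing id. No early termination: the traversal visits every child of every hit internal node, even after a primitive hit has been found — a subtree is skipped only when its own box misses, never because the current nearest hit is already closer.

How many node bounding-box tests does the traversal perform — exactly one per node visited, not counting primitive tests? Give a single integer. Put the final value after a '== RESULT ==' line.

Trace the traversal:
N0 x:[3,23] y:[20/3,62/3] z:[13,76/3] -> hit [13,62/3], descend [14, 21, 23, 25]
  N14 x:[7/2,19] y:[47/3,62/3] z:[44/3,21] -> hit [47/3,19], descend [1, 4, 8, 22]
    N1 x:[14,17] y:[47/3,49/3] z:[47/3,16] -> hit [47/3,16] leaf, test {P16@t=47/3}
    N4 x:[37/2,19] y:[17,18] z:[55/3,58/3] -> miss, prune
    N8 x:[31/2,35/2] y:[16,17] z:[58/3,21] -> miss, prune
    N22 x:[7/2,8] y:[16,62/3] z:[44/3,21] -> miss, prune
  N21 x:[19,23] y:[14,59/3] z:[47/3,76/3] -> hit [19,59/3], descend [15, 17, 19, 20]
    N15 x:[21,23] y:[14,59/3] z:[47/3,18] -> miss, prune
    N17 x:[19,41/2] y:[50/3,17] z:[70/3,74/3] -> miss, prune
    N19 x:[43/2,23] y:[56/3,59/3] z:[24,76/3] -> miss, prune
    N20 x:[20,23] y:[49/3,17] z:[62/3,68/3] -> miss, prune
  N23 x:[3,11] y:[8,44/3] z:[40/3,25] -> miss, prune
  N25 x:[19/2,45/2] y:[20/3,46/3] z:[13,24] -> hit [13,46/3], descend [6, 9, 13, 24]
    N6 x:[37/2,41/2] y:[32/3,12] z:[70/3,71/3] -> miss, prune
    N9 x:[43/2,45/2] y:[20/3,7] z:[13,14] -> miss, prune
    N13 x:[19/2,12] y:[7,22/3] z:[14,15] -> miss, prune
    N24 x:[37/2,20] y:[40/3,46/3] z:[70/3,24] -> miss, prune

Summary -> nodes [0, 14, 1, 4, 8, 22, 21, 15, 17, 19, 20, 23, 25, 6, 9, 13, 24]; box-tests=17; leaf-entries=1; first=P16

== RESULT ==
17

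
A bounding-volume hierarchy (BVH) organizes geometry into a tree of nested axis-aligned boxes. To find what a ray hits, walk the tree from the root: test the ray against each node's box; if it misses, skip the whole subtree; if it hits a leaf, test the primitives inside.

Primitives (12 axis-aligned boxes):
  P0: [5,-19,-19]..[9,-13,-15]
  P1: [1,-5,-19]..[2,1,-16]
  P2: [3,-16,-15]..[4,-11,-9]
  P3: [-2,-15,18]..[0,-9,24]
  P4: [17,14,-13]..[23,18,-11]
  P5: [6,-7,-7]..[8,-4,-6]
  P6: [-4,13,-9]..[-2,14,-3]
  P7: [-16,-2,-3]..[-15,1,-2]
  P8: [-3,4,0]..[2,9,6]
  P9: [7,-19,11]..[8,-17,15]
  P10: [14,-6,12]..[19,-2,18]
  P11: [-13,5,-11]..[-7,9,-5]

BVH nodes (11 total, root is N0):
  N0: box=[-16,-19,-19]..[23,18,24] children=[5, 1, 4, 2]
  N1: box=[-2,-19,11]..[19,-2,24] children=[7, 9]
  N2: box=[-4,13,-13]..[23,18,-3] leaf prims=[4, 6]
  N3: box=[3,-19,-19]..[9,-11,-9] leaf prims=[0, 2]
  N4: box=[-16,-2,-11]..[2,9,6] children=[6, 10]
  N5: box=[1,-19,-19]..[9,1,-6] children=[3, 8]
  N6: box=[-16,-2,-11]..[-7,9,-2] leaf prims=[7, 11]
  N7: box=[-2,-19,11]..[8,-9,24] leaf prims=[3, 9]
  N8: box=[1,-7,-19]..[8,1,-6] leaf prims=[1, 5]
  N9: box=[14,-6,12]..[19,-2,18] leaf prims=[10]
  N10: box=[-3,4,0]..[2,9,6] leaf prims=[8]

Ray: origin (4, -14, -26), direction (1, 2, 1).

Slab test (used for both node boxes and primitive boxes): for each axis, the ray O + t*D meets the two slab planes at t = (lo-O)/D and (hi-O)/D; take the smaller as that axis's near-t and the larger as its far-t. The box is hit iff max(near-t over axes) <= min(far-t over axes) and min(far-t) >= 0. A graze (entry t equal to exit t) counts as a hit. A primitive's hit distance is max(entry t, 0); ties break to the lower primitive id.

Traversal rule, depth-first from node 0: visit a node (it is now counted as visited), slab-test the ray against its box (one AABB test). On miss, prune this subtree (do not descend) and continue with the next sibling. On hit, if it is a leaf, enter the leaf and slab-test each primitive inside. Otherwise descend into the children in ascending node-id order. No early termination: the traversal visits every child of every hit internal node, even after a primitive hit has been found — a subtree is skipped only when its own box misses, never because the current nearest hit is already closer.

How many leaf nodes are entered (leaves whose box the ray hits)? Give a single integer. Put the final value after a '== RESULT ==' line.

Walk:
N0 x:[-20,19] y:[-5/2,16] z:[7,50] -> hit [7,16], descend [1, 2, 4, 5]
  N1 x:[-6,15] y:[-5/2,6] z:[37,50] -> miss, prune
  N2 x:[-8,19] y:[27/2,16] z:[13,23] -> hit [27/2,16] leaf, test {P4@t=14, P6(miss)}
  N4 x:[-20,-2] y:[6,23/2] z:[15,32] -> miss, prune
  N5 x:[-3,5] y:[-5/2,15/2] z:[7,20] -> miss, prune

Summary -> nodes [0, 1, 2, 4, 5]; box-tests=5; leaf-entries=1; first=P4

== RESULT ==
1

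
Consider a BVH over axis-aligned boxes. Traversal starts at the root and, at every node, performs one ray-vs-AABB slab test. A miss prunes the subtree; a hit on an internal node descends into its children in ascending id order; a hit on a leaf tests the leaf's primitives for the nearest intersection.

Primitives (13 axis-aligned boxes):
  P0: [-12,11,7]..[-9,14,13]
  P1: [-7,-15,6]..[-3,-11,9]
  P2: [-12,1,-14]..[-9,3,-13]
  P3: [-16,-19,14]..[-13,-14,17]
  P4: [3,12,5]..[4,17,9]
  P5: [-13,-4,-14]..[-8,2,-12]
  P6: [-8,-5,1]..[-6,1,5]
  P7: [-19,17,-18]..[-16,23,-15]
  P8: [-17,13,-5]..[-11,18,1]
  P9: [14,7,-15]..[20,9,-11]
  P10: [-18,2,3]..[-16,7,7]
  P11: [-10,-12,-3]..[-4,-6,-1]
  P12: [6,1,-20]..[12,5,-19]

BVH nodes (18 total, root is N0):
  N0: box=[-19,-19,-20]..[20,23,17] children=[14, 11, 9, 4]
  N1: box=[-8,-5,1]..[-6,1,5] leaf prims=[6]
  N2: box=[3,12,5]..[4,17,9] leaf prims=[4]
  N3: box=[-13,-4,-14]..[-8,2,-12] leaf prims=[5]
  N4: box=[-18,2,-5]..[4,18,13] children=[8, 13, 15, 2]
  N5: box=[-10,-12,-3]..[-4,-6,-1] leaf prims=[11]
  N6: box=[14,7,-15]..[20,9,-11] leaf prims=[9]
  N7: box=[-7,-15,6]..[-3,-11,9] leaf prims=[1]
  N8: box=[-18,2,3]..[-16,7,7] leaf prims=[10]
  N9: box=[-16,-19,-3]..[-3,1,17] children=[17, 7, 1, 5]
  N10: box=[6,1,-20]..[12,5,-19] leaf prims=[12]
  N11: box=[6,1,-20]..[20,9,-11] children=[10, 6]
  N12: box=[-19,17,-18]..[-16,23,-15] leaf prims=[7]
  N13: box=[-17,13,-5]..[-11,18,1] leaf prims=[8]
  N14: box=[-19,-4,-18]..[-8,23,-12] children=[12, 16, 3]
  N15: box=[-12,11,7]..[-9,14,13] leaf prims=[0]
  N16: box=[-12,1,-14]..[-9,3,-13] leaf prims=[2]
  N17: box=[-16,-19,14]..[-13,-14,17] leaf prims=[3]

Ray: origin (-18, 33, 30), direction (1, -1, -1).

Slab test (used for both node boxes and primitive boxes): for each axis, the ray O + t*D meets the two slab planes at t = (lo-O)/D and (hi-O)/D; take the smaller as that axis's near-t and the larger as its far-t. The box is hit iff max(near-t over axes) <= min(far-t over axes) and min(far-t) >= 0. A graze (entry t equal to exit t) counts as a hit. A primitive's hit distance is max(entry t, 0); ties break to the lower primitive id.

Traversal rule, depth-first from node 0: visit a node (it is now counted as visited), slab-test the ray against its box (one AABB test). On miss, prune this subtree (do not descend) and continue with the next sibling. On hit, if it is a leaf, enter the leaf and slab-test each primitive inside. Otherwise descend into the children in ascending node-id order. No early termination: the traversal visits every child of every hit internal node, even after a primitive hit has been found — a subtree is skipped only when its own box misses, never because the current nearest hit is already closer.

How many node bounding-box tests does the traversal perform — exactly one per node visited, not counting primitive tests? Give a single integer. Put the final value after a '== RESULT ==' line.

Trace the traversal:
N0 x:[-1,38] y:[10,52] z:[13,50] -> hit [13,38], descend [4, 9, 11, 14]
  N4 x:[0,22] y:[15,31] z:[17,35] -> hit [17,22], descend [2, 8, 13, 15]
    N2 x:[21,22] y:[16,21] z:[21,25] -> hit [21,21] leaf, test {P4@t=21}
    N8 x:[0,2] y:[26,31] z:[23,27] -> miss, prune
    N13 x:[1,7] y:[15,20] z:[29,35] -> miss, prune
    N15 x:[6,9] y:[19,22] z:[17,23] -> miss, prune
  N9 x:[2,15] y:[32,52] z:[13,33] -> miss, prune
  N11 x:[24,38] y:[24,32] z:[41,50] -> miss, prune
  N14 x:[-1,10] y:[10,37] z:[42,48] -> miss, prune

9 AABB tests over nodes [0, 4, 2, 8, 13, 15, 9, 11, 14]; 1 leaf entered; closest P4.

== RESULT ==
9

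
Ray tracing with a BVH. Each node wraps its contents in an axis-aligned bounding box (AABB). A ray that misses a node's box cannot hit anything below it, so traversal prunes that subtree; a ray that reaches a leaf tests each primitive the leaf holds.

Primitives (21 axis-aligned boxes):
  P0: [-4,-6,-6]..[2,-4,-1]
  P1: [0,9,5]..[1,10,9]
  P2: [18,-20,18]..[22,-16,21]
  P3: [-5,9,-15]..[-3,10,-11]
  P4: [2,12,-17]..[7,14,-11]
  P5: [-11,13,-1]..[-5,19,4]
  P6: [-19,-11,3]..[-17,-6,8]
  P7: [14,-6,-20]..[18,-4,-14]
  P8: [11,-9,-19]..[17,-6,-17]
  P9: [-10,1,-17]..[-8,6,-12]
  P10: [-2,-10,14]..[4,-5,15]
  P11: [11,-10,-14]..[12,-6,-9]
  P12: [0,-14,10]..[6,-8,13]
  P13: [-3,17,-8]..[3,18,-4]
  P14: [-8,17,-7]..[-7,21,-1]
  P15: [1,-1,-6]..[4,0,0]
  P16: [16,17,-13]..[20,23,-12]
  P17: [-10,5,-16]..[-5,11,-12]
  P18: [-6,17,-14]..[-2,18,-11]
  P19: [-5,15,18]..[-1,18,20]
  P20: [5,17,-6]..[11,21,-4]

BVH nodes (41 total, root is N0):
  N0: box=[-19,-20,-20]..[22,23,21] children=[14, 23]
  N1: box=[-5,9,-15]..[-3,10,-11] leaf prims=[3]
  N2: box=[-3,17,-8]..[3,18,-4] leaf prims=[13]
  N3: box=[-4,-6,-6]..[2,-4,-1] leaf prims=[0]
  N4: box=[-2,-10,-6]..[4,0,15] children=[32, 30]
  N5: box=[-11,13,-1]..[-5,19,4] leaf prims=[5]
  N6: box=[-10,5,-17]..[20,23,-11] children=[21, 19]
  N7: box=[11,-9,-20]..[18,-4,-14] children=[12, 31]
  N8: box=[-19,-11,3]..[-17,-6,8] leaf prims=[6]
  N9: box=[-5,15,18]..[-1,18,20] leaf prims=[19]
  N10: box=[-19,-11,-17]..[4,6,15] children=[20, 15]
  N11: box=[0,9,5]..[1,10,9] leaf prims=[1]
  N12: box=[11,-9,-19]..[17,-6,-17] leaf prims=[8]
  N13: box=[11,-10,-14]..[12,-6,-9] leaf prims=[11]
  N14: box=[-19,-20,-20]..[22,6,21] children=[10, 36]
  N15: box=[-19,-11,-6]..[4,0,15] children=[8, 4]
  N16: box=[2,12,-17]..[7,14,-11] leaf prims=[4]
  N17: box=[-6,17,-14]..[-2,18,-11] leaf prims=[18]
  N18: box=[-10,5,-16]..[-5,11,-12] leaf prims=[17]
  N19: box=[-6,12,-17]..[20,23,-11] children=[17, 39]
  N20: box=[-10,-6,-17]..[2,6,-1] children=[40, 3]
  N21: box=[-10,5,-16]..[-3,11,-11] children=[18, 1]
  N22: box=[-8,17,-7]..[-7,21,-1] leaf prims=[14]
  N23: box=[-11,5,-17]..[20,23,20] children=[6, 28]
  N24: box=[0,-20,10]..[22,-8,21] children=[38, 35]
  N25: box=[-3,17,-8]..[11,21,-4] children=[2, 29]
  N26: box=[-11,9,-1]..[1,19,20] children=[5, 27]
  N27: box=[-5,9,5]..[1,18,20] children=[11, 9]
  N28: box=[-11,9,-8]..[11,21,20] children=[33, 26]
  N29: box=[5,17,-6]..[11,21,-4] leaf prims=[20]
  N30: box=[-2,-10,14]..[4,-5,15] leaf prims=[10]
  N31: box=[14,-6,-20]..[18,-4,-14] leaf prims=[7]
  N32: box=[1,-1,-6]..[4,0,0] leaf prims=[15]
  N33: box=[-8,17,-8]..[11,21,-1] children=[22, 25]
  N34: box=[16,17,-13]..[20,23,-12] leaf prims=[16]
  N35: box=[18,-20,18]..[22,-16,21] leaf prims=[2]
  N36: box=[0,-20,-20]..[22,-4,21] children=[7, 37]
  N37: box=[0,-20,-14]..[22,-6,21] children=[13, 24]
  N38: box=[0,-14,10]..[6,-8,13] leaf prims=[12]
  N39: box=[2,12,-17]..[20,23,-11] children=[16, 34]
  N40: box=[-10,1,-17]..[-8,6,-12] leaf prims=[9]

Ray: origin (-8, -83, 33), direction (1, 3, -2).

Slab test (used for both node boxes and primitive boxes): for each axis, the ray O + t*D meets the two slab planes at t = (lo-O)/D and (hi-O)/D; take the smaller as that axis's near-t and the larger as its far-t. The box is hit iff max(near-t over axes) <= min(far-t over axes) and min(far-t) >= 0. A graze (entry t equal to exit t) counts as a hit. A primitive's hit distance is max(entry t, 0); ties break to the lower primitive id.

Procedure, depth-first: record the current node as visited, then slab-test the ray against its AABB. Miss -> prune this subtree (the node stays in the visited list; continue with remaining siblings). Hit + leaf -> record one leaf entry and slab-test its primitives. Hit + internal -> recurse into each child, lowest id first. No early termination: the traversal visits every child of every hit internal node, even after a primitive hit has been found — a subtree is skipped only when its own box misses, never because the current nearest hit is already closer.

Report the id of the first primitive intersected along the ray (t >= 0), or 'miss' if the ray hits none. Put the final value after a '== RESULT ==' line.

Traverse from the root:
N0 x:[-11,30] y:[21,106/3] z:[6,53/2] -> hit [21,53/2], descend [14, 23]
  N14 x:[-11,30] y:[21,89/3] z:[6,53/2] -> hit [21,53/2], descend [10, 36]
    N10 x:[-11,12] y:[24,89/3] z:[9,25] -> miss, prune
    N36 x:[8,30] y:[21,79/3] z:[6,53/2] -> hit [21,79/3], descend [7, 37]
      N7 x:[19,26] y:[74/3,79/3] z:[47/2,53/2] -> hit [74/3,26], descend [12, 31]
        N12 x:[19,25] y:[74/3,77/3] z:[25,26] -> hit [25,25] leaf, test {P8@t=25}
        N31 x:[22,26] y:[77/3,79/3] z:[47/2,53/2] -> hit [77/3,26] leaf, test {P7@t=77/3}
      N37 x:[8,30] y:[21,77/3] z:[6,47/2] -> hit [21,47/2], descend [13, 24]
        N13 x:[19,20] y:[73/3,77/3] z:[21,47/2] -> miss, prune
        N24 x:[8,30] y:[21,25] z:[6,23/2] -> miss, prune
  N23 x:[-3,28] y:[88/3,106/3] z:[13/2,25] -> miss, prune

Visited [0, 14, 10, 36, 7, 12, 31, 37, 13, 24, 23]. Tests: 11 box, 2 leaf. Nearest: P8.

== RESULT ==
8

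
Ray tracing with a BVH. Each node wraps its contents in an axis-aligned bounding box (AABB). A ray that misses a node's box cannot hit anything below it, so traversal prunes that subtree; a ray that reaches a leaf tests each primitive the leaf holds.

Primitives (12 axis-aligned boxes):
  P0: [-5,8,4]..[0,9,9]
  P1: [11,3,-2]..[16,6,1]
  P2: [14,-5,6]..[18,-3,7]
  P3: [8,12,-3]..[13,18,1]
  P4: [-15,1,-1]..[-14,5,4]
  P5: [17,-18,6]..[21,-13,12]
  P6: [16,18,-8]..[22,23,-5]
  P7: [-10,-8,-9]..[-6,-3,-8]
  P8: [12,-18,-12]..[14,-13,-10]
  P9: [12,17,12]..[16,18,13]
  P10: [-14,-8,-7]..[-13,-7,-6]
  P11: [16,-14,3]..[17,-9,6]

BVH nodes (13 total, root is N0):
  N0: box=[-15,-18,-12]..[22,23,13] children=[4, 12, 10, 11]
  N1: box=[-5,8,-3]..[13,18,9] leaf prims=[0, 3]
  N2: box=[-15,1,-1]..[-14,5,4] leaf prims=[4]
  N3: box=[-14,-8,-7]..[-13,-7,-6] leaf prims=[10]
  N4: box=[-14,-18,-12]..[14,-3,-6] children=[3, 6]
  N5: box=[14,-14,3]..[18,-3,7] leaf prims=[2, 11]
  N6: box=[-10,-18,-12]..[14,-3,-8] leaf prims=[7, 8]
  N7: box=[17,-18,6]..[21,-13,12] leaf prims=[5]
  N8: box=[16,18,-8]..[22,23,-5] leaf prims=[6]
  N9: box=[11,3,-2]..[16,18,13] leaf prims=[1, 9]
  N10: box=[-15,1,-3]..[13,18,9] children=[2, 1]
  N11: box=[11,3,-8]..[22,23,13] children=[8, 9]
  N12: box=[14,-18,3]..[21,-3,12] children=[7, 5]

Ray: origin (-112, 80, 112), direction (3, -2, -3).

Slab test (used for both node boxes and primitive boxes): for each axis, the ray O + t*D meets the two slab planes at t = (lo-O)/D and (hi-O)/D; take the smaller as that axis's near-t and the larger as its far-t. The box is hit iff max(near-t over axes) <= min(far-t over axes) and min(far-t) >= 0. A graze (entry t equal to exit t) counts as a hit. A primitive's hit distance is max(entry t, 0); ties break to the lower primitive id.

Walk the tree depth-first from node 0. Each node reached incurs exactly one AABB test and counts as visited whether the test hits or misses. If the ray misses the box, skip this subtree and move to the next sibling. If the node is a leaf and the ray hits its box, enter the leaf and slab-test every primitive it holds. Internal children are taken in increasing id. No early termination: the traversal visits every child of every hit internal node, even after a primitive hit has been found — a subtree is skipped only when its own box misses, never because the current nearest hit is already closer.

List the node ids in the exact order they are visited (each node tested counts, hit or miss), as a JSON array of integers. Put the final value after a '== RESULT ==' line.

Trace the traversal:
N0 x:[97/3,134/3] y:[57/2,49] z:[33,124/3] -> hit [33,124/3], descend [4, 10, 11, 12]
  N4 x:[98/3,42] y:[83/2,49] z:[118/3,124/3] -> miss, prune
  N10 x:[97/3,125/3] y:[31,79/2] z:[103/3,115/3] -> hit [103/3,115/3], descend [1, 2]
    N1 x:[107/3,125/3] y:[31,36] z:[103/3,115/3] -> hit [107/3,36] leaf, test {P0@t=107/3, P3(miss)}
    N2 x:[97/3,98/3] y:[75/2,79/2] z:[36,113/3] -> miss, prune
  N11 x:[41,134/3] y:[57/2,77/2] z:[33,40] -> miss, prune
  N12 x:[42,133/3] y:[83/2,49] z:[100/3,109/3] -> miss, prune

order=[0, 4, 10, 1, 2, 11, 12]  |boxes|=7  |leaves|=1  hit=P0

== RESULT ==
[0, 4, 10, 1, 2, 11, 12]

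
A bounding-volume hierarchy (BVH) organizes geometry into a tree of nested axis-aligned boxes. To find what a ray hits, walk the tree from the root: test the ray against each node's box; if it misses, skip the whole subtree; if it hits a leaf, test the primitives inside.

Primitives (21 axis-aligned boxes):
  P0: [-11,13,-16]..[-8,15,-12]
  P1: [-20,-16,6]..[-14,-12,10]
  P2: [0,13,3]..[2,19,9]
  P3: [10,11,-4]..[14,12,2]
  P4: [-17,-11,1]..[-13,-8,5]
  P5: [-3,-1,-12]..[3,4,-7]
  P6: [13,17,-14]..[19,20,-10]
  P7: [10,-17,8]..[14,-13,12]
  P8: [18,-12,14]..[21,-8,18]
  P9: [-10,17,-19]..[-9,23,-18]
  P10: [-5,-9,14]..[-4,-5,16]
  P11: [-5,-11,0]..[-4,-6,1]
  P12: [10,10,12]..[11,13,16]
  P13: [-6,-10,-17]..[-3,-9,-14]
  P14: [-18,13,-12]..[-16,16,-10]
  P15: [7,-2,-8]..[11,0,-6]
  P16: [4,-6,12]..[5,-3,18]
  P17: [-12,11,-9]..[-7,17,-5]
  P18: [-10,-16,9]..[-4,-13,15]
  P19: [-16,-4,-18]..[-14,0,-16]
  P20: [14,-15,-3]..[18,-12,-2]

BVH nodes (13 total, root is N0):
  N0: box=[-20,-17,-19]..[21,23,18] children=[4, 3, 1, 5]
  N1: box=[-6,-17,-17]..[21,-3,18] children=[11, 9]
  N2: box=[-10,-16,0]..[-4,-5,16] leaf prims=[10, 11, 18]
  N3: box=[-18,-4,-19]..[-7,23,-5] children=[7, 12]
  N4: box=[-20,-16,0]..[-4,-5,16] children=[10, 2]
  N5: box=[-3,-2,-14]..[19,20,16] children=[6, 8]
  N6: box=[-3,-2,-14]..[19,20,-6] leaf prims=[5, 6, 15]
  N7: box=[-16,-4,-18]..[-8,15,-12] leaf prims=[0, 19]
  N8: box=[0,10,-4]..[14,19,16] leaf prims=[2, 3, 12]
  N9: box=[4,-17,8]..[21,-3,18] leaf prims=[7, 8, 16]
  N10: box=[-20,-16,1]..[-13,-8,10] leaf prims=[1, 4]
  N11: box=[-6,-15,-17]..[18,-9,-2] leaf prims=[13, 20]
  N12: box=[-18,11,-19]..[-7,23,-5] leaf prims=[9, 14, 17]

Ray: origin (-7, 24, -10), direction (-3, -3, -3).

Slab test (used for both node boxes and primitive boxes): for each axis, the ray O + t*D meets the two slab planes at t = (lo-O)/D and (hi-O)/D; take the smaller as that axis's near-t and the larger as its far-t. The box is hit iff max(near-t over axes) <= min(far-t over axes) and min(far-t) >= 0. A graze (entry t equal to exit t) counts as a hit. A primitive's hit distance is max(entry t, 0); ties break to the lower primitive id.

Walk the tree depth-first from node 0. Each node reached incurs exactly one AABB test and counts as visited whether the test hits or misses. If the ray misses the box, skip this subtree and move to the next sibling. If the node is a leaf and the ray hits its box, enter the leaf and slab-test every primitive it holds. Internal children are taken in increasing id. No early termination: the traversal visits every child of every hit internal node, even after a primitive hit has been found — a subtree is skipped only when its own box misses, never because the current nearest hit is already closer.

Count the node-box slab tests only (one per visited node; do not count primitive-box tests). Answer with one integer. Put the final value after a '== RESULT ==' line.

Trace the traversal:
N0 x:[-28/3,13/3] y:[1/3,41/3] z:[-28/3,3] -> hit [1/3,3], descend [1, 3, 4, 5]
  N1 x:[-28/3,-1/3] y:[9,41/3] z:[-28/3,7/3] -> miss, prune
  N3 x:[0,11/3] y:[1/3,28/3] z:[-5/3,3] -> hit [1/3,3], descend [7, 12]
    N7 x:[1/3,3] y:[3,28/3] z:[2/3,8/3] -> miss, prune
    N12 x:[0,11/3] y:[1/3,13/3] z:[-5/3,3] -> hit [1/3,3] leaf, test {P9(miss), P14(miss), P17(miss)}
  N4 x:[-1,13/3] y:[29/3,40/3] z:[-26/3,-10/3] -> miss, prune
  N5 x:[-26/3,-4/3] y:[4/3,26/3] z:[-26/3,4/3] -> miss, prune

7 AABB tests over nodes [0, 1, 3, 7, 12, 4, 5]; 1 leaf entered; closest miss.

== RESULT ==
7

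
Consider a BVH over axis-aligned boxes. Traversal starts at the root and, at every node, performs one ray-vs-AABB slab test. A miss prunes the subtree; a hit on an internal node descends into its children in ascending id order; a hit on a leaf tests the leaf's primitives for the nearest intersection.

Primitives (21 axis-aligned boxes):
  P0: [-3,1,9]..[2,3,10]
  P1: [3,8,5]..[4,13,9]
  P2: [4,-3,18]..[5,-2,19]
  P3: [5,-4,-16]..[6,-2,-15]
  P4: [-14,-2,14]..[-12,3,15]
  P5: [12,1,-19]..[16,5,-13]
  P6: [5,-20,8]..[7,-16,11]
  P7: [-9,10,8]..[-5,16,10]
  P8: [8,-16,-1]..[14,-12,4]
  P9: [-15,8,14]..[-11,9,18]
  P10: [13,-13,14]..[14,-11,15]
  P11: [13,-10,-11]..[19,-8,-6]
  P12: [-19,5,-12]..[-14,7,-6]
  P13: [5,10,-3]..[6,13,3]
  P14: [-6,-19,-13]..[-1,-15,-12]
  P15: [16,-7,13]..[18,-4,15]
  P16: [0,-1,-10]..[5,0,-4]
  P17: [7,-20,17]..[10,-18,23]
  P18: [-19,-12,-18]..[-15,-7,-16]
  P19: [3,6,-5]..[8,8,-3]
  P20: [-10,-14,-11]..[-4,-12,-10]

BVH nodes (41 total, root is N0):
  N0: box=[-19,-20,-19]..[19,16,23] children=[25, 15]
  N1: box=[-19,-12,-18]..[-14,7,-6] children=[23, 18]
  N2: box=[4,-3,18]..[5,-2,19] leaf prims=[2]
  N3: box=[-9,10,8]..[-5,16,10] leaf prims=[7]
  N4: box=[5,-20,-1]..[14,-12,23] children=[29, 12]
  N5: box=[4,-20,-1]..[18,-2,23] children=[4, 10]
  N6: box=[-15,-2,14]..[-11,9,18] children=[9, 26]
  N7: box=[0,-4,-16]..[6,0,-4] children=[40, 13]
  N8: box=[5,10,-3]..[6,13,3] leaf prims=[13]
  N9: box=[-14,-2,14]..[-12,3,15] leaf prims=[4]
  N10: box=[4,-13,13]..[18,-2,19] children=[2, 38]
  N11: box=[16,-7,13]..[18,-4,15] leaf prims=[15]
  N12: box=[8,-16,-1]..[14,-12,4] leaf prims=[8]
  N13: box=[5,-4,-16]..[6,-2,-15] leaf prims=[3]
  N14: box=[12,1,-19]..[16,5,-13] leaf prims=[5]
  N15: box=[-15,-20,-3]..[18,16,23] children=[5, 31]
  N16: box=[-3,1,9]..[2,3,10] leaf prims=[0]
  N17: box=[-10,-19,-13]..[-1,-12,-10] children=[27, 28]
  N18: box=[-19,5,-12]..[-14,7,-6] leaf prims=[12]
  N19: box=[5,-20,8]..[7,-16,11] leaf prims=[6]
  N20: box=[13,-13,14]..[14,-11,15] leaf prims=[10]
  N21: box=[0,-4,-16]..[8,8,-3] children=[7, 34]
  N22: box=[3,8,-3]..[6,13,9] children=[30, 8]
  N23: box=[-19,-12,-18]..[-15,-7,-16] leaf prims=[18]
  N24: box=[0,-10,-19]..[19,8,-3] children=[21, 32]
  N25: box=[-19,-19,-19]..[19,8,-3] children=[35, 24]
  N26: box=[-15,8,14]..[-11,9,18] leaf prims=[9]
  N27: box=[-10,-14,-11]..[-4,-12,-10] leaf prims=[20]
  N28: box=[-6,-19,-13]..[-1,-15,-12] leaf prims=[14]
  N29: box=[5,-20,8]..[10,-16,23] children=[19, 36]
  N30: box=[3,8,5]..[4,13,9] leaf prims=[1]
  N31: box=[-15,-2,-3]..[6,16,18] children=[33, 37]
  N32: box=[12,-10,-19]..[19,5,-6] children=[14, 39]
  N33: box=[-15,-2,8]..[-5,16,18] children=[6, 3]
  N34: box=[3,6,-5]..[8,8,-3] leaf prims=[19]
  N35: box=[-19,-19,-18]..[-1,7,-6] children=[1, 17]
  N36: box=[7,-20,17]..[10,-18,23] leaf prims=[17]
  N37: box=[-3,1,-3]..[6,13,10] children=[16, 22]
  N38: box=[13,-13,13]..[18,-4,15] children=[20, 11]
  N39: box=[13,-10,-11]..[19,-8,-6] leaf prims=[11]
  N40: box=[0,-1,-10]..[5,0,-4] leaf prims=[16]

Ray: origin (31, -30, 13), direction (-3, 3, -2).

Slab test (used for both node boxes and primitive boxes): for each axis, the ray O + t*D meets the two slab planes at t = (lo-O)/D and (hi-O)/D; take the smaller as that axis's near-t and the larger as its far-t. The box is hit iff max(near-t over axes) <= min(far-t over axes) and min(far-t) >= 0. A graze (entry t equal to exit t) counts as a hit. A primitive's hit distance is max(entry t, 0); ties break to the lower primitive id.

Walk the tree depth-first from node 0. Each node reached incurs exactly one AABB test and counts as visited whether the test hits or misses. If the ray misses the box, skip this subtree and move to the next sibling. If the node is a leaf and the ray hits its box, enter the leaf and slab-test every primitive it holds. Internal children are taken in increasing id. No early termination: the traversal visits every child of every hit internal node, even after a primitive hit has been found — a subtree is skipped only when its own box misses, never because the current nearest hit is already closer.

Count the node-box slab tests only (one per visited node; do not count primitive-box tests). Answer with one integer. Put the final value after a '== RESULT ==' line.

Traverse from the root:
N0 x:[4,50/3] y:[10/3,46/3] z:[-5,16] -> hit [4,46/3], descend [15, 25]
  N15 x:[13/3,46/3] y:[10/3,46/3] z:[-5,8] -> hit [13/3,8], descend [5, 31]
    N5 x:[13/3,9] y:[10/3,28/3] z:[-5,7] -> hit [13/3,7], descend [4, 10]
      N4 x:[17/3,26/3] y:[10/3,6] z:[-5,7] -> hit [17/3,6], descend [12, 29]
        N12 x:[17/3,23/3] y:[14/3,6] z:[9/2,7] -> hit [17/3,6] leaf, test {P8@t=17/3}
        N29 x:[7,26/3] y:[10/3,14/3] z:[-5,5/2] -> miss, prune
      N10 x:[13/3,9] y:[17/3,28/3] z:[-3,0] -> miss, prune
    N31 x:[25/3,46/3] y:[28/3,46/3] z:[-5/2,8] -> miss, prune
  N25 x:[4,50/3] y:[11/3,38/3] z:[8,16] -> hit [8,38/3], descend [24, 35]
    N24 x:[4,31/3] y:[20/3,38/3] z:[8,16] -> hit [8,31/3], descend [21, 32]
      N21 x:[23/3,31/3] y:[26/3,38/3] z:[8,29/2] -> hit [26/3,31/3], descend [7, 34]
        N7 x:[25/3,31/3] y:[26/3,10] z:[17/2,29/2] -> hit [26/3,10], descend [13, 40]
          N13 x:[25/3,26/3] y:[26/3,28/3] z:[14,29/2] -> miss, prune
          N40 x:[26/3,31/3] y:[29/3,10] z:[17/2,23/2] -> hit [29/3,10] leaf, test {P16@t=29/3}
        N34 x:[23/3,28/3] y:[12,38/3] z:[8,9] -> miss, prune
      N32 x:[4,19/3] y:[20/3,35/3] z:[19/2,16] -> miss, prune
    N35 x:[32/3,50/3] y:[11/3,37/3] z:[19/2,31/2] -> hit [32/3,37/3], descend [1, 17]
      N1 x:[15,50/3] y:[6,37/3] z:[19/2,31/2] -> miss, prune
      N17 x:[32/3,41/3] y:[11/3,6] z:[23/2,13] -> miss, prune

Summary -> nodes [0, 15, 5, 4, 12, 29, 10, 31, 25, 24, 21, 7, 13, 40, 34, 32, 35, 1, 17]; box-tests=19; leaf-entries=2; first=P8

== RESULT ==
19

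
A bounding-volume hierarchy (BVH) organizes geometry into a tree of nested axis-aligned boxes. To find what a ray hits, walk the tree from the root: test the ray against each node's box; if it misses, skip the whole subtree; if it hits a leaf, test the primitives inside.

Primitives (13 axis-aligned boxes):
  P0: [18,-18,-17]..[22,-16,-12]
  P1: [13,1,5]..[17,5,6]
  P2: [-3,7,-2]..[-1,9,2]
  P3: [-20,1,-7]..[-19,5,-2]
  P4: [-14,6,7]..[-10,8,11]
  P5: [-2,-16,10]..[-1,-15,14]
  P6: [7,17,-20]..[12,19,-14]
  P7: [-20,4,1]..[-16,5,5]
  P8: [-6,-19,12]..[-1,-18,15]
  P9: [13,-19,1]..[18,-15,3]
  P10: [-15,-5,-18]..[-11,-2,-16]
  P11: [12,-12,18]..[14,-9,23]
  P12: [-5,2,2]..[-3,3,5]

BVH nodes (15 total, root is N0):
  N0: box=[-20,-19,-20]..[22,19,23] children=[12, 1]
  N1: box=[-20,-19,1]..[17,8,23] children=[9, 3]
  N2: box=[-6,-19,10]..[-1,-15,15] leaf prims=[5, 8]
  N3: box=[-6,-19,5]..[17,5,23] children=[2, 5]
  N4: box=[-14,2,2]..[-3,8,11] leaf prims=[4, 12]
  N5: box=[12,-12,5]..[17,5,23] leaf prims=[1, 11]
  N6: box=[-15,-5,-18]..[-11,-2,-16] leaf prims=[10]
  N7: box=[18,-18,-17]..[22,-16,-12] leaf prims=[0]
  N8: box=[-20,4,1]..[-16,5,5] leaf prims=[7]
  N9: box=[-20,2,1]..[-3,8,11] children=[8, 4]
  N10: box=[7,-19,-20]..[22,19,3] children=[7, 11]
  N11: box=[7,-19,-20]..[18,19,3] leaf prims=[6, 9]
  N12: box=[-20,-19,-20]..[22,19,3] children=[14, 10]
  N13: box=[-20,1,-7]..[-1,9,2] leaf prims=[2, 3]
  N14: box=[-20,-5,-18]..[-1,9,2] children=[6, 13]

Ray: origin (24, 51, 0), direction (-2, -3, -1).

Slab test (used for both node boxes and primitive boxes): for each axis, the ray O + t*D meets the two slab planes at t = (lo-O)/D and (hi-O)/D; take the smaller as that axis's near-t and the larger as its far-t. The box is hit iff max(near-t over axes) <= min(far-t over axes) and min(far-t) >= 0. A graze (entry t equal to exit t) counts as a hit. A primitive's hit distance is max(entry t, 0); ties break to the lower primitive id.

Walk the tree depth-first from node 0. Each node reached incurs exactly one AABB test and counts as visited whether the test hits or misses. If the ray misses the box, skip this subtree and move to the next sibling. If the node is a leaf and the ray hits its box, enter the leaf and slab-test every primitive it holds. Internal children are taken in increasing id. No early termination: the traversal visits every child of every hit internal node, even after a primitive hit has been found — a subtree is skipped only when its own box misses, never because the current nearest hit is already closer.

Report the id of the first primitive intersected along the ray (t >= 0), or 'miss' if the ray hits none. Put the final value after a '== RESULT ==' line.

Trace the traversal:
N0 x:[1,22] y:[32/3,70/3] z:[-23,20] -> hit [32/3,20], descend [1, 12]
  N1 x:[7/2,22] y:[43/3,70/3] z:[-23,-1] -> miss, prune
  N12 x:[1,22] y:[32/3,70/3] z:[-3,20] -> hit [32/3,20], descend [10, 14]
    N10 x:[1,17/2] y:[32/3,70/3] z:[-3,20] -> miss, prune
    N14 x:[25/2,22] y:[14,56/3] z:[-2,18] -> hit [14,18], descend [6, 13]
      N6 x:[35/2,39/2] y:[53/3,56/3] z:[16,18] -> hit [53/3,18] leaf, test {P10@t=53/3}
      N13 x:[25/2,22] y:[14,50/3] z:[-2,7] -> miss, prune

7 AABB tests over nodes [0, 1, 12, 10, 14, 6, 13]; 1 leaf entered; closest P10.

== RESULT ==
10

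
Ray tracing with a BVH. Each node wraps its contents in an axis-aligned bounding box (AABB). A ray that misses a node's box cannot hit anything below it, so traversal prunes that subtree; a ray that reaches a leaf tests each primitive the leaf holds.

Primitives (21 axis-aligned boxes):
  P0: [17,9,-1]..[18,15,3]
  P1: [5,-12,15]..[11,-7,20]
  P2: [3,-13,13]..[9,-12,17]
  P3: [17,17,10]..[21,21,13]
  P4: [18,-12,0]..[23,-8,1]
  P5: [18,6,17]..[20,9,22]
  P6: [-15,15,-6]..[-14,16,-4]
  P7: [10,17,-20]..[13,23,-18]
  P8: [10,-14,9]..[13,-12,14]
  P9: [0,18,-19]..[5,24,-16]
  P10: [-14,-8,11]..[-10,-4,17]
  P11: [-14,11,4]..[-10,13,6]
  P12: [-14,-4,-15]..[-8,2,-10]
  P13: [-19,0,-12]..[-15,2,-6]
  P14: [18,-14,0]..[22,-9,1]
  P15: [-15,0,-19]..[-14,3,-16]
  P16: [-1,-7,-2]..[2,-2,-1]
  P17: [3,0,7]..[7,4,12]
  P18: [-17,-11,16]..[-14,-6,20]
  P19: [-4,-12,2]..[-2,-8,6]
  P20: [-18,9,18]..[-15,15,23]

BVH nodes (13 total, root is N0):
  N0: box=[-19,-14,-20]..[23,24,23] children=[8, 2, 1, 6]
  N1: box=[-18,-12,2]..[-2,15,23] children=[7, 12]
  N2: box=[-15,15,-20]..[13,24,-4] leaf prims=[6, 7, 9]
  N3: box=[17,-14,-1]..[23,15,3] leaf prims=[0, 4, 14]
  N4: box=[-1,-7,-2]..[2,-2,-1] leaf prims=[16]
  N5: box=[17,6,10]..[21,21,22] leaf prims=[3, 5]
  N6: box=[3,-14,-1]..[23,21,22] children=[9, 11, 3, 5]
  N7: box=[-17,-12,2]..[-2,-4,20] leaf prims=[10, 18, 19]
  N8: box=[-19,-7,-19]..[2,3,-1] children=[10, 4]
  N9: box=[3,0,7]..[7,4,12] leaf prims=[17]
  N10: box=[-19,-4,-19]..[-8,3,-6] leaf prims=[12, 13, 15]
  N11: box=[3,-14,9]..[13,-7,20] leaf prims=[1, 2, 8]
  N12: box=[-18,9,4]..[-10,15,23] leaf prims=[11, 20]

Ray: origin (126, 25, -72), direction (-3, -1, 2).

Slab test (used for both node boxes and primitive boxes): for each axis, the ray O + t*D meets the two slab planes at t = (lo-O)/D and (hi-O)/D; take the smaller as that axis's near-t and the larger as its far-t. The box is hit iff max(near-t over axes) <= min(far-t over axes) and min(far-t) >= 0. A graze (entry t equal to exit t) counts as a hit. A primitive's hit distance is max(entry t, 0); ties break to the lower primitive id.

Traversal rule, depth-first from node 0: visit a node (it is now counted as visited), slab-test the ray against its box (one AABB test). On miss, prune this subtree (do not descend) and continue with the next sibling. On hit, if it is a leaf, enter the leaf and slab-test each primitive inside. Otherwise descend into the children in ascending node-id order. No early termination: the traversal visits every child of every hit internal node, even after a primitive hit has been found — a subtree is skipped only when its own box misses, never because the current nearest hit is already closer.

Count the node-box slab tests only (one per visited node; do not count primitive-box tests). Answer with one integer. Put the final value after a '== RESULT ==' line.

Walk:
N0 x:[103/3,145/3] y:[1,39] z:[26,95/2] -> hit [103/3,39], descend [1, 2, 6, 8]
  N1 x:[128/3,48] y:[10,37] z:[37,95/2] -> miss, prune
  N2 x:[113/3,47] y:[1,10] z:[26,34] -> miss, prune
  N6 x:[103/3,41] y:[4,39] z:[71/2,47] -> hit [71/2,39], descend [3, 5, 9, 11]
    N3 x:[103/3,109/3] y:[10,39] z:[71/2,75/2] -> hit [71/2,109/3] leaf, test {P0(miss), P4@t=36, P14@t=36}
    N5 x:[35,109/3] y:[4,19] z:[41,47] -> miss, prune
    N9 x:[119/3,41] y:[21,25] z:[79/2,42] -> miss, prune
    N11 x:[113/3,41] y:[32,39] z:[81/2,46] -> miss, prune
  N8 x:[124/3,145/3] y:[22,32] z:[53/2,71/2] -> miss, prune

Visited [0, 1, 2, 6, 3, 5, 9, 11, 8]. Tests: 9 box, 1 leaf. Nearest: P4.

== RESULT ==
9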